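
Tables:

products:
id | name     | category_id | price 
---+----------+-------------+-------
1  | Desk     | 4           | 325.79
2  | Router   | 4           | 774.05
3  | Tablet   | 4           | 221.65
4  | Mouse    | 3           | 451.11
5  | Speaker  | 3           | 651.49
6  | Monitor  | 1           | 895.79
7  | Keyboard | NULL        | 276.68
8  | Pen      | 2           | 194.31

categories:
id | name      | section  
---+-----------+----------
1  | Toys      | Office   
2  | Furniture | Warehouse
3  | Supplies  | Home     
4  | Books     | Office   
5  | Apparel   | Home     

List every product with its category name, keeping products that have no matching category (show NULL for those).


LEFT JOIN keeps every row from products (the left table); where category_id has no match in categories, the category columns become NULL. Walk through each product:
  - product 1 (Desk): category_id=4 -> matches Books
  - product 2 (Router): category_id=4 -> matches Books
  - product 3 (Tablet): category_id=4 -> matches Books
  - product 4 (Mouse): category_id=3 -> matches Supplies
  - product 5 (Speaker): category_id=3 -> matches Supplies
  - product 6 (Monitor): category_id=1 -> matches Toys
  - product 7 (Keyboard): category_id=NULL, no match -> kept with NULL
  - product 8 (Pen): category_id=2 -> matches Furniture
All 8 rows appear; 1 has NULL category.

SQL:
SELECT a.name, b.name AS category
FROM products a
LEFT JOIN categories b ON a.category_id = b.id

Result:
name     | category 
---------+----------
Desk     | Books    
Router   | Books    
Tablet   | Books    
Mouse    | Supplies 
Speaker  | Supplies 
Monitor  | Toys     
Keyboard | NULL     
Pen      | Furniture


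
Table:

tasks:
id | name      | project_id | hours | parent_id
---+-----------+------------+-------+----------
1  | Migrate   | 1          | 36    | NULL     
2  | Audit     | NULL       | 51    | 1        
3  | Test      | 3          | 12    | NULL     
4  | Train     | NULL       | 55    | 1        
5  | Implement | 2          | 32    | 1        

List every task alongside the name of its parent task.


This is a self-join: tasks is joined to a second copy of itself, matching each row's parent_id to another row's id. Use LEFT JOIN so rows with parent_id=NULL are kept.
  - task 1 (Migrate): parent_id=NULL -> NULL
  - task 2 (Audit): parent_id=1 -> Migrate
  - task 3 (Test): parent_id=NULL -> NULL
  - task 4 (Train): parent_id=1 -> Migrate
  - task 5 (Implement): parent_id=1 -> Migrate

SQL:
SELECT a.name AS item, b.name AS parent
FROM tasks a
LEFT JOIN tasks b ON a.parent_id = b.id

Result:
item      | parent 
----------+--------
Migrate   | NULL   
Audit     | Migrate
Test      | NULL   
Train     | Migrate
Implement | Migrate


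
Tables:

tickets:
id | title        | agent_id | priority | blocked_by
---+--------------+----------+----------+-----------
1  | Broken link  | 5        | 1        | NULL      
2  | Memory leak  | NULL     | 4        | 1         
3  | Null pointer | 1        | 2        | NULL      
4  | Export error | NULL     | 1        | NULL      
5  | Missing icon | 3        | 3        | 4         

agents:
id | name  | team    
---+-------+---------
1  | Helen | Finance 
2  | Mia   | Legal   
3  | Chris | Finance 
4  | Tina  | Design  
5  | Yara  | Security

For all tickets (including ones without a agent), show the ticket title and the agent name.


LEFT JOIN keeps every row from tickets (the left table); where agent_id has no match in agents, the agent columns become NULL. Walk through each ticket:
  - ticket 1 (Broken link): agent_id=5 -> matches Yara
  - ticket 2 (Memory leak): agent_id=NULL, no match -> kept with NULL
  - ticket 3 (Null pointer): agent_id=1 -> matches Helen
  - ticket 4 (Export error): agent_id=NULL, no match -> kept with NULL
  - ticket 5 (Missing icon): agent_id=3 -> matches Chris
All 5 rows appear; 2 have NULL agent.

SQL:
SELECT a.title, b.name AS agent
FROM tickets a
LEFT JOIN agents b ON a.agent_id = b.id

Result:
title        | agent
-------------+------
Broken link  | Yara 
Memory leak  | NULL 
Null pointer | Helen
Export error | NULL 
Missing icon | Chris


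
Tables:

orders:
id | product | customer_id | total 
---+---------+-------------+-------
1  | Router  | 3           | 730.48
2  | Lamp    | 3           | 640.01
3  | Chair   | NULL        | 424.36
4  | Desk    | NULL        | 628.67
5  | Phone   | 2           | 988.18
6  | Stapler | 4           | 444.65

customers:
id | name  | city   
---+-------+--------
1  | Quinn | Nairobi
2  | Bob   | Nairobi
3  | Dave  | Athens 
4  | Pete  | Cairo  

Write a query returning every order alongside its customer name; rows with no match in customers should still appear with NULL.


LEFT JOIN keeps every row from orders (the left table); where customer_id has no match in customers, the customer columns become NULL. Walk through each order:
  - order 1 (Router): customer_id=3 -> matches Dave
  - order 2 (Lamp): customer_id=3 -> matches Dave
  - order 3 (Chair): customer_id=NULL, no match -> kept with NULL
  - order 4 (Desk): customer_id=NULL, no match -> kept with NULL
  - order 5 (Phone): customer_id=2 -> matches Bob
  - order 6 (Stapler): customer_id=4 -> matches Pete
All 6 rows appear; 2 have NULL customer.

SQL:
SELECT a.product, b.name AS customer
FROM orders a
LEFT JOIN customers b ON a.customer_id = b.id

Result:
product | customer
--------+---------
Router  | Dave    
Lamp    | Dave    
Chair   | NULL    
Desk    | NULL    
Phone   | Bob     
Stapler | Pete    


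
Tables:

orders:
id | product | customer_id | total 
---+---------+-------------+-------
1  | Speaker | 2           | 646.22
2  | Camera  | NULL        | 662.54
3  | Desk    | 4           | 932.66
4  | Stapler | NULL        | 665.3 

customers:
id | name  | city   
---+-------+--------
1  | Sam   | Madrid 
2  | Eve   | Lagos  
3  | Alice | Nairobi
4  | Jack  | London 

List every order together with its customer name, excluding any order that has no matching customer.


INNER JOIN keeps only orders rows whose customer_id matches an id in customers. Walk through each order:
  - order 1 (Speaker): customer_id=2 -> matches Eve
  - order 2 (Camera): customer_id=NULL, no match -> dropped
  - order 3 (Desk): customer_id=4 -> matches Jack
  - order 4 (Stapler): customer_id=NULL, no match -> dropped
So 2 of 4 rows are dropped.

SQL:
SELECT a.product, b.name AS customer
FROM orders a
INNER JOIN customers b ON a.customer_id = b.id

Result:
product | customer
--------+---------
Speaker | Eve     
Desk    | Jack    


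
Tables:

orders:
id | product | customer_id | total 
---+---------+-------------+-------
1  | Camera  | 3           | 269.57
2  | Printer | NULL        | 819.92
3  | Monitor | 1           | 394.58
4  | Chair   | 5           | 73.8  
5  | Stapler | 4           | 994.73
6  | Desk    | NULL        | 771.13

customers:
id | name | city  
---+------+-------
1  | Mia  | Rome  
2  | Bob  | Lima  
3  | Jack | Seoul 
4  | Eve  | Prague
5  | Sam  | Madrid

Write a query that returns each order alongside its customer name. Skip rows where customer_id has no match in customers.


INNER JOIN keeps only orders rows whose customer_id matches an id in customers. Walk through each order:
  - order 1 (Camera): customer_id=3 -> matches Jack
  - order 2 (Printer): customer_id=NULL, no match -> dropped
  - order 3 (Monitor): customer_id=1 -> matches Mia
  - order 4 (Chair): customer_id=5 -> matches Sam
  - order 5 (Stapler): customer_id=4 -> matches Eve
  - order 6 (Desk): customer_id=NULL, no match -> dropped
So 2 of 6 rows are dropped.

SQL:
SELECT a.product, b.name AS customer
FROM orders a
INNER JOIN customers b ON a.customer_id = b.id

Result:
product | customer
--------+---------
Camera  | Jack    
Monitor | Mia     
Chair   | Sam     
Stapler | Eve     


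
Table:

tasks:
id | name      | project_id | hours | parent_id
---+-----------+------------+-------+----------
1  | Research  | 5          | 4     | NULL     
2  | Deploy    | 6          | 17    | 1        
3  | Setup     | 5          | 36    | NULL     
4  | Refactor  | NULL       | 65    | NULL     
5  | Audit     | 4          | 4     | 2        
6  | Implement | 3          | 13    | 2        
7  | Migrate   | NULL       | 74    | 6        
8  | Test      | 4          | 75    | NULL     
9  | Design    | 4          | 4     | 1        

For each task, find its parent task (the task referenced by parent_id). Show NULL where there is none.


This is a self-join: tasks is joined to a second copy of itself, matching each row's parent_id to another row's id. Use LEFT JOIN so rows with parent_id=NULL are kept.
  - task 1 (Research): parent_id=NULL -> NULL
  - task 2 (Deploy): parent_id=1 -> Research
  - task 3 (Setup): parent_id=NULL -> NULL
  - task 4 (Refactor): parent_id=NULL -> NULL
  - task 5 (Audit): parent_id=2 -> Deploy
  - task 6 (Implement): parent_id=2 -> Deploy
  - task 7 (Migrate): parent_id=6 -> Implement
  - task 8 (Test): parent_id=NULL -> NULL
  - task 9 (Design): parent_id=1 -> Research

SQL:
SELECT a.name AS item, b.name AS parent
FROM tasks a
LEFT JOIN tasks b ON a.parent_id = b.id

Result:
item      | parent   
----------+----------
Research  | NULL     
Deploy    | Research 
Setup     | NULL     
Refactor  | NULL     
Audit     | Deploy   
Implement | Deploy   
Migrate   | Implement
Test      | NULL     
Design    | Research 


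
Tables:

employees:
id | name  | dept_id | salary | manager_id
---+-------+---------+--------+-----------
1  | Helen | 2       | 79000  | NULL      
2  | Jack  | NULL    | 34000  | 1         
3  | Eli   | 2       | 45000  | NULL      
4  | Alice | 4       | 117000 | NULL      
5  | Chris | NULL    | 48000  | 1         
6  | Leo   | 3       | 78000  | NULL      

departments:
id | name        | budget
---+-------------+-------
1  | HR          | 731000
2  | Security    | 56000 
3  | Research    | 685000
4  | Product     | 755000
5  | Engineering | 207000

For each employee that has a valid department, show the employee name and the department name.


INNER JOIN keeps only employees rows whose dept_id matches an id in departments. Walk through each employee:
  - employee 1 (Helen): dept_id=2 -> matches Security
  - employee 2 (Jack): dept_id=NULL, no match -> dropped
  - employee 3 (Eli): dept_id=2 -> matches Security
  - employee 4 (Alice): dept_id=4 -> matches Product
  - employee 5 (Chris): dept_id=NULL, no match -> dropped
  - employee 6 (Leo): dept_id=3 -> matches Research
So 2 of 6 rows are dropped.

SQL:
SELECT a.name, b.name AS department
FROM employees a
INNER JOIN departments b ON a.dept_id = b.id

Result:
name  | department
------+-----------
Helen | Security  
Eli   | Security  
Alice | Product   
Leo   | Research  


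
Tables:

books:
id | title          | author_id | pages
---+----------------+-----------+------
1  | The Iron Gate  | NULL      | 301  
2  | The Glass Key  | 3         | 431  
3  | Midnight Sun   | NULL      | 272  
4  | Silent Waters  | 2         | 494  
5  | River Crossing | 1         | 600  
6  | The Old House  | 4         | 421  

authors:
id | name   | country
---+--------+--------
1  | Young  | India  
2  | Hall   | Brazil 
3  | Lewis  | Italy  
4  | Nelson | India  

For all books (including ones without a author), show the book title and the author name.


LEFT JOIN keeps every row from books (the left table); where author_id has no match in authors, the author columns become NULL. Walk through each book:
  - book 1 (The Iron Gate): author_id=NULL, no match -> kept with NULL
  - book 2 (The Glass Key): author_id=3 -> matches Lewis
  - book 3 (Midnight Sun): author_id=NULL, no match -> kept with NULL
  - book 4 (Silent Waters): author_id=2 -> matches Hall
  - book 5 (River Crossing): author_id=1 -> matches Young
  - book 6 (The Old House): author_id=4 -> matches Nelson
All 6 rows appear; 2 have NULL author.

SQL:
SELECT a.title, b.name AS author
FROM books a
LEFT JOIN authors b ON a.author_id = b.id

Result:
title          | author
---------------+-------
The Iron Gate  | NULL  
The Glass Key  | Lewis 
Midnight Sun   | NULL  
Silent Waters  | Hall  
River Crossing | Young 
The Old House  | Nelson


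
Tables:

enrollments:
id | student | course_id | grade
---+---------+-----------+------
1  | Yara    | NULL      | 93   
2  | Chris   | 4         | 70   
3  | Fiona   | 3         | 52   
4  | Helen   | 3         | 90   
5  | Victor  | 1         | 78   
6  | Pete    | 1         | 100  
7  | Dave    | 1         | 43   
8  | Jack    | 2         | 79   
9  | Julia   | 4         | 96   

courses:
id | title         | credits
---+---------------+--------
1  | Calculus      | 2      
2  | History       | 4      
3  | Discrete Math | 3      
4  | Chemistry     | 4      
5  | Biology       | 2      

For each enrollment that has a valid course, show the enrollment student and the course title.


INNER JOIN keeps only enrollments rows whose course_id matches an id in courses. Walk through each enrollment:
  - enrollment 1 (Yara): course_id=NULL, no match -> dropped
  - enrollment 2 (Chris): course_id=4 -> matches Chemistry
  - enrollment 3 (Fiona): course_id=3 -> matches Discrete Math
  - enrollment 4 (Helen): course_id=3 -> matches Discrete Math
  - enrollment 5 (Victor): course_id=1 -> matches Calculus
  - enrollment 6 (Pete): course_id=1 -> matches Calculus
  - enrollment 7 (Dave): course_id=1 -> matches Calculus
  - enrollment 8 (Jack): course_id=2 -> matches History
  - enrollment 9 (Julia): course_id=4 -> matches Chemistry
So 1 of 9 rows is dropped.

SQL:
SELECT a.student, b.title AS course
FROM enrollments a
INNER JOIN courses b ON a.course_id = b.id

Result:
student | course       
--------+--------------
Chris   | Chemistry    
Fiona   | Discrete Math
Helen   | Discrete Math
Victor  | Calculus     
Pete    | Calculus     
Dave    | Calculus     
Jack    | History      
Julia   | Chemistry    


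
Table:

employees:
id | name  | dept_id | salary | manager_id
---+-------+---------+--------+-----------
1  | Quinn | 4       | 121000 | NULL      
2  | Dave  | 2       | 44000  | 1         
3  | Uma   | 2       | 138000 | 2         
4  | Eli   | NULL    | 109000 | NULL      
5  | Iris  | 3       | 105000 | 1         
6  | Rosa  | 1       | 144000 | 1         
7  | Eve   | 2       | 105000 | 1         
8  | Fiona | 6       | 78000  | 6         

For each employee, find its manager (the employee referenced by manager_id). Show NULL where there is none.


This is a self-join: employees is joined to a second copy of itself, matching each row's manager_id to another row's id. Use LEFT JOIN so rows with manager_id=NULL are kept.
  - employee 1 (Quinn): manager_id=NULL -> NULL
  - employee 2 (Dave): manager_id=1 -> Quinn
  - employee 3 (Uma): manager_id=2 -> Dave
  - employee 4 (Eli): manager_id=NULL -> NULL
  - employee 5 (Iris): manager_id=1 -> Quinn
  - employee 6 (Rosa): manager_id=1 -> Quinn
  - employee 7 (Eve): manager_id=1 -> Quinn
  - employee 8 (Fiona): manager_id=6 -> Rosa

SQL:
SELECT a.name AS item, b.name AS manager
FROM employees a
LEFT JOIN employees b ON a.manager_id = b.id

Result:
item  | manager
------+--------
Quinn | NULL   
Dave  | Quinn  
Uma   | Dave   
Eli   | NULL   
Iris  | Quinn  
Rosa  | Quinn  
Eve   | Quinn  
Fiona | Rosa   


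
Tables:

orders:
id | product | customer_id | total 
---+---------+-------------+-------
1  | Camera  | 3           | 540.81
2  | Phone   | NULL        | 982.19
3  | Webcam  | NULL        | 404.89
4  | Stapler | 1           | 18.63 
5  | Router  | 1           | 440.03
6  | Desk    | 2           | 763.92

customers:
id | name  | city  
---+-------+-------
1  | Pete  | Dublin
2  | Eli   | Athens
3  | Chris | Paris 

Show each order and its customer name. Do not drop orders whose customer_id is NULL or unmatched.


LEFT JOIN keeps every row from orders (the left table); where customer_id has no match in customers, the customer columns become NULL. Walk through each order:
  - order 1 (Camera): customer_id=3 -> matches Chris
  - order 2 (Phone): customer_id=NULL, no match -> kept with NULL
  - order 3 (Webcam): customer_id=NULL, no match -> kept with NULL
  - order 4 (Stapler): customer_id=1 -> matches Pete
  - order 5 (Router): customer_id=1 -> matches Pete
  - order 6 (Desk): customer_id=2 -> matches Eli
All 6 rows appear; 2 have NULL customer.

SQL:
SELECT a.product, b.name AS customer
FROM orders a
LEFT JOIN customers b ON a.customer_id = b.id

Result:
product | customer
--------+---------
Camera  | Chris   
Phone   | NULL    
Webcam  | NULL    
Stapler | Pete    
Router  | Pete    
Desk    | Eli     


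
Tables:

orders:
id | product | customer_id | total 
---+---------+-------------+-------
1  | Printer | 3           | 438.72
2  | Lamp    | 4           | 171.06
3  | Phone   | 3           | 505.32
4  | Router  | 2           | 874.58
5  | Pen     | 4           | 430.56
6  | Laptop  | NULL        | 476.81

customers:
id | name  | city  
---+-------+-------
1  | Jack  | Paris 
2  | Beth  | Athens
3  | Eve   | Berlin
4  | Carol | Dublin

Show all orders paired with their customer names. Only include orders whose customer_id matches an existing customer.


INNER JOIN keeps only orders rows whose customer_id matches an id in customers. Walk through each order:
  - order 1 (Printer): customer_id=3 -> matches Eve
  - order 2 (Lamp): customer_id=4 -> matches Carol
  - order 3 (Phone): customer_id=3 -> matches Eve
  - order 4 (Router): customer_id=2 -> matches Beth
  - order 5 (Pen): customer_id=4 -> matches Carol
  - order 6 (Laptop): customer_id=NULL, no match -> dropped
So 1 of 6 rows is dropped.

SQL:
SELECT a.product, b.name AS customer
FROM orders a
INNER JOIN customers b ON a.customer_id = b.id

Result:
product | customer
--------+---------
Printer | Eve     
Lamp    | Carol   
Phone   | Eve     
Router  | Beth    
Pen     | Carol   


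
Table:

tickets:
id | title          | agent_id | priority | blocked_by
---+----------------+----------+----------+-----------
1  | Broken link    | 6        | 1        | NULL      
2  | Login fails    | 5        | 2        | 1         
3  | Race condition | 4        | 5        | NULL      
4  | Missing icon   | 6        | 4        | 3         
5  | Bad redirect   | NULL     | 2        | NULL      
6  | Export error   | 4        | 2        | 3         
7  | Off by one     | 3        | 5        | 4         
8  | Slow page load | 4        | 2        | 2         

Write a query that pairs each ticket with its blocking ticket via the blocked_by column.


This is a self-join: tickets is joined to a second copy of itself, matching each row's blocked_by to another row's id. Use LEFT JOIN so rows with blocked_by=NULL are kept.
  - ticket 1 (Broken link): blocked_by=NULL -> NULL
  - ticket 2 (Login fails): blocked_by=1 -> Broken link
  - ticket 3 (Race condition): blocked_by=NULL -> NULL
  - ticket 4 (Missing icon): blocked_by=3 -> Race condition
  - ticket 5 (Bad redirect): blocked_by=NULL -> NULL
  - ticket 6 (Export error): blocked_by=3 -> Race condition
  - ticket 7 (Off by one): blocked_by=4 -> Missing icon
  - ticket 8 (Slow page load): blocked_by=2 -> Login fails

SQL:
SELECT a.title AS item, b.title AS blocked_by
FROM tickets a
LEFT JOIN tickets b ON a.blocked_by = b.id

Result:
item           | blocked_by    
---------------+---------------
Broken link    | NULL          
Login fails    | Broken link   
Race condition | NULL          
Missing icon   | Race condition
Bad redirect   | NULL          
Export error   | Race condition
Off by one     | Missing icon  
Slow page load | Login fails   


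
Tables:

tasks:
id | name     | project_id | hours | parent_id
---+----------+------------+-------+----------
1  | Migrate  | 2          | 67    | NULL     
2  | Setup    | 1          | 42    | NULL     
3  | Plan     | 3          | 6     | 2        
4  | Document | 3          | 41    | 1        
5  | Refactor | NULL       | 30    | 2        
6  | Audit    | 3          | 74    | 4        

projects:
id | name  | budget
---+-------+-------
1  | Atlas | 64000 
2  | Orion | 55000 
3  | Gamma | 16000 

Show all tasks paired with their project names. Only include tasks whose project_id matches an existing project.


INNER JOIN keeps only tasks rows whose project_id matches an id in projects. Walk through each task:
  - task 1 (Migrate): project_id=2 -> matches Orion
  - task 2 (Setup): project_id=1 -> matches Atlas
  - task 3 (Plan): project_id=3 -> matches Gamma
  - task 4 (Document): project_id=3 -> matches Gamma
  - task 5 (Refactor): project_id=NULL, no match -> dropped
  - task 6 (Audit): project_id=3 -> matches Gamma
So 1 of 6 rows is dropped.

SQL:
SELECT a.name, b.name AS project
FROM tasks a
INNER JOIN projects b ON a.project_id = b.id

Result:
name     | project
---------+--------
Migrate  | Orion  
Setup    | Atlas  
Plan     | Gamma  
Document | Gamma  
Audit    | Gamma  


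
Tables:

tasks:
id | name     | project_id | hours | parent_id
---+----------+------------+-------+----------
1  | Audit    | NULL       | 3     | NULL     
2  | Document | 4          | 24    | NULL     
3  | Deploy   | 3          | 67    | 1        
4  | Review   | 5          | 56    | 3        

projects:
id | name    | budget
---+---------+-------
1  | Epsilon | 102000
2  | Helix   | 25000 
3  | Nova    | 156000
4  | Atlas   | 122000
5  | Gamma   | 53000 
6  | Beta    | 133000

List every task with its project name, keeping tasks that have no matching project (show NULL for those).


LEFT JOIN keeps every row from tasks (the left table); where project_id has no match in projects, the project columns become NULL. Walk through each task:
  - task 1 (Audit): project_id=NULL, no match -> kept with NULL
  - task 2 (Document): project_id=4 -> matches Atlas
  - task 3 (Deploy): project_id=3 -> matches Nova
  - task 4 (Review): project_id=5 -> matches Gamma
All 4 rows appear; 1 has NULL project.

SQL:
SELECT a.name, b.name AS project
FROM tasks a
LEFT JOIN projects b ON a.project_id = b.id

Result:
name     | project
---------+--------
Audit    | NULL   
Document | Atlas  
Deploy   | Nova   
Review   | Gamma  


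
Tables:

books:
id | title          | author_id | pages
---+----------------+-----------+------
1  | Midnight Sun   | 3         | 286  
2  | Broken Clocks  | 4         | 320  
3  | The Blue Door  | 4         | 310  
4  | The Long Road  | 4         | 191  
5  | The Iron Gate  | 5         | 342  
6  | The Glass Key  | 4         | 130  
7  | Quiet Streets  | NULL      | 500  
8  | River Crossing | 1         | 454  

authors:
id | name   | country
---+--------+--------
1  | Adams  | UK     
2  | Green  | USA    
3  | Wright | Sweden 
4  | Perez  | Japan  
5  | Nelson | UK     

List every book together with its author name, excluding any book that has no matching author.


INNER JOIN keeps only books rows whose author_id matches an id in authors. Walk through each book:
  - book 1 (Midnight Sun): author_id=3 -> matches Wright
  - book 2 (Broken Clocks): author_id=4 -> matches Perez
  - book 3 (The Blue Door): author_id=4 -> matches Perez
  - book 4 (The Long Road): author_id=4 -> matches Perez
  - book 5 (The Iron Gate): author_id=5 -> matches Nelson
  - book 6 (The Glass Key): author_id=4 -> matches Perez
  - book 7 (Quiet Streets): author_id=NULL, no match -> dropped
  - book 8 (River Crossing): author_id=1 -> matches Adams
So 1 of 8 rows is dropped.

SQL:
SELECT a.title, b.name AS author
FROM books a
INNER JOIN authors b ON a.author_id = b.id

Result:
title          | author
---------------+-------
Midnight Sun   | Wright
Broken Clocks  | Perez 
The Blue Door  | Perez 
The Long Road  | Perez 
The Iron Gate  | Nelson
The Glass Key  | Perez 
River Crossing | Adams 


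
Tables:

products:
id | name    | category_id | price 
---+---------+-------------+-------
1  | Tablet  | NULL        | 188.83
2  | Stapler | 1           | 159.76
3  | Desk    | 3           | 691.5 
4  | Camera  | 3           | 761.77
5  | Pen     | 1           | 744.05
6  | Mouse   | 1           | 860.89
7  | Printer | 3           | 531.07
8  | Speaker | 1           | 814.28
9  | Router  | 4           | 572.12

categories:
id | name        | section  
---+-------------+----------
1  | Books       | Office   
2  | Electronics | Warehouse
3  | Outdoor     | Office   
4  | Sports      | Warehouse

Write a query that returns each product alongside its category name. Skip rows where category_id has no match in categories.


INNER JOIN keeps only products rows whose category_id matches an id in categories. Walk through each product:
  - product 1 (Tablet): category_id=NULL, no match -> dropped
  - product 2 (Stapler): category_id=1 -> matches Books
  - product 3 (Desk): category_id=3 -> matches Outdoor
  - product 4 (Camera): category_id=3 -> matches Outdoor
  - product 5 (Pen): category_id=1 -> matches Books
  - product 6 (Mouse): category_id=1 -> matches Books
  - product 7 (Printer): category_id=3 -> matches Outdoor
  - product 8 (Speaker): category_id=1 -> matches Books
  - product 9 (Router): category_id=4 -> matches Sports
So 1 of 9 rows is dropped.

SQL:
SELECT a.name, b.name AS category
FROM products a
INNER JOIN categories b ON a.category_id = b.id

Result:
name    | category
--------+---------
Stapler | Books   
Desk    | Outdoor 
Camera  | Outdoor 
Pen     | Books   
Mouse   | Books   
Printer | Outdoor 
Speaker | Books   
Router  | Sports  


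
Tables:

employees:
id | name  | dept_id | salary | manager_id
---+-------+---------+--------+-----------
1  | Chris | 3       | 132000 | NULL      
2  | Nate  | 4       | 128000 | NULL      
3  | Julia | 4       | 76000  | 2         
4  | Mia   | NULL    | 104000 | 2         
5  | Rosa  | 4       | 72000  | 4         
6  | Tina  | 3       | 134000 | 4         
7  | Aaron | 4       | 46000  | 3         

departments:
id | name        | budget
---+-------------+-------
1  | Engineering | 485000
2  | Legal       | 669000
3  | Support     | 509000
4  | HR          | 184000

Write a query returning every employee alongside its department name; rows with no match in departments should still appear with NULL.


LEFT JOIN keeps every row from employees (the left table); where dept_id has no match in departments, the department columns become NULL. Walk through each employee:
  - employee 1 (Chris): dept_id=3 -> matches Support
  - employee 2 (Nate): dept_id=4 -> matches HR
  - employee 3 (Julia): dept_id=4 -> matches HR
  - employee 4 (Mia): dept_id=NULL, no match -> kept with NULL
  - employee 5 (Rosa): dept_id=4 -> matches HR
  - employee 6 (Tina): dept_id=3 -> matches Support
  - employee 7 (Aaron): dept_id=4 -> matches HR
All 7 rows appear; 1 has NULL department.

SQL:
SELECT a.name, b.name AS department
FROM employees a
LEFT JOIN departments b ON a.dept_id = b.id

Result:
name  | department
------+-----------
Chris | Support   
Nate  | HR        
Julia | HR        
Mia   | NULL      
Rosa  | HR        
Tina  | Support   
Aaron | HR        


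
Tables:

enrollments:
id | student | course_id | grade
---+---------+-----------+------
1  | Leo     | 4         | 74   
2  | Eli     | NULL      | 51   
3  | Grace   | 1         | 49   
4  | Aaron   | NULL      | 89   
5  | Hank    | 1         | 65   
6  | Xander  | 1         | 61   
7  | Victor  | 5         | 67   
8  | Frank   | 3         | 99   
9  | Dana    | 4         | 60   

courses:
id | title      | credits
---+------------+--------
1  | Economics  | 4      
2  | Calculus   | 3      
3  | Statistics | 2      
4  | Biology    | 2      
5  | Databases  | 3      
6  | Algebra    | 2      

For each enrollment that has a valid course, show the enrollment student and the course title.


INNER JOIN keeps only enrollments rows whose course_id matches an id in courses. Walk through each enrollment:
  - enrollment 1 (Leo): course_id=4 -> matches Biology
  - enrollment 2 (Eli): course_id=NULL, no match -> dropped
  - enrollment 3 (Grace): course_id=1 -> matches Economics
  - enrollment 4 (Aaron): course_id=NULL, no match -> dropped
  - enrollment 5 (Hank): course_id=1 -> matches Economics
  - enrollment 6 (Xander): course_id=1 -> matches Economics
  - enrollment 7 (Victor): course_id=5 -> matches Databases
  - enrollment 8 (Frank): course_id=3 -> matches Statistics
  - enrollment 9 (Dana): course_id=4 -> matches Biology
So 2 of 9 rows are dropped.

SQL:
SELECT a.student, b.title AS course
FROM enrollments a
INNER JOIN courses b ON a.course_id = b.id

Result:
student | course    
--------+-----------
Leo     | Biology   
Grace   | Economics 
Hank    | Economics 
Xander  | Economics 
Victor  | Databases 
Frank   | Statistics
Dana    | Biology   


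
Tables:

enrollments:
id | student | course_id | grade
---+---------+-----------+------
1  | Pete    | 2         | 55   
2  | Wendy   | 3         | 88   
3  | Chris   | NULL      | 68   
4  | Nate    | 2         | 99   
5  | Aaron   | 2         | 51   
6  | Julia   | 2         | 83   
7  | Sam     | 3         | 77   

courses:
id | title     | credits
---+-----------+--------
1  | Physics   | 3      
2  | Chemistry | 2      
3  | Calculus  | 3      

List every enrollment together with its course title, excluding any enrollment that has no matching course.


INNER JOIN keeps only enrollments rows whose course_id matches an id in courses. Walk through each enrollment:
  - enrollment 1 (Pete): course_id=2 -> matches Chemistry
  - enrollment 2 (Wendy): course_id=3 -> matches Calculus
  - enrollment 3 (Chris): course_id=NULL, no match -> dropped
  - enrollment 4 (Nate): course_id=2 -> matches Chemistry
  - enrollment 5 (Aaron): course_id=2 -> matches Chemistry
  - enrollment 6 (Julia): course_id=2 -> matches Chemistry
  - enrollment 7 (Sam): course_id=3 -> matches Calculus
So 1 of 7 rows is dropped.

SQL:
SELECT a.student, b.title AS course
FROM enrollments a
INNER JOIN courses b ON a.course_id = b.id

Result:
student | course   
--------+----------
Pete    | Chemistry
Wendy   | Calculus 
Nate    | Chemistry
Aaron   | Chemistry
Julia   | Chemistry
Sam     | Calculus 


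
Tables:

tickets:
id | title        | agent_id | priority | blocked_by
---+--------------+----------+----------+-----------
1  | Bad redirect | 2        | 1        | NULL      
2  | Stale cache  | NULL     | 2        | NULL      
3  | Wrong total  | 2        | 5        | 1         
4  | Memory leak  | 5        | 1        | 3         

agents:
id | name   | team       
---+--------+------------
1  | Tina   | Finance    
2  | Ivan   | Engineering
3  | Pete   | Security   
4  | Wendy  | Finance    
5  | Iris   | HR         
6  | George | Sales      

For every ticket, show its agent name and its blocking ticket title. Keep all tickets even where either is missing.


Two LEFT JOINs from the same base table tickets: one to agents via agent_id, one to tickets itself via blocked_by. Both are LEFT so every ticket is preserved.
Match against agents:
  - ticket 1 (Bad redirect): agent_id=2 -> matches Ivan
  - ticket 2 (Stale cache): agent_id=NULL, no match -> kept with NULL
  - ticket 3 (Wrong total): agent_id=2 -> matches Ivan
  - ticket 4 (Memory leak): agent_id=5 -> matches Iris
Match against tickets (self):
  - ticket 1 (Bad redirect): blocked_by=NULL -> NULL
  - ticket 2 (Stale cache): blocked_by=NULL -> NULL
  - ticket 3 (Wrong total): blocked_by=1 -> Bad redirect
  - ticket 4 (Memory leak): blocked_by=3 -> Wrong total

SQL:
SELECT a.title, b.name AS agent, c.title AS blocked_by
FROM tickets a
LEFT JOIN agents b ON a.agent_id = b.id
LEFT JOIN tickets c ON a.blocked_by = c.id

Result:
title        | agent | blocked_by  
-------------+-------+-------------
Bad redirect | Ivan  | NULL        
Stale cache  | NULL  | NULL        
Wrong total  | Ivan  | Bad redirect
Memory leak  | Iris  | Wrong total 


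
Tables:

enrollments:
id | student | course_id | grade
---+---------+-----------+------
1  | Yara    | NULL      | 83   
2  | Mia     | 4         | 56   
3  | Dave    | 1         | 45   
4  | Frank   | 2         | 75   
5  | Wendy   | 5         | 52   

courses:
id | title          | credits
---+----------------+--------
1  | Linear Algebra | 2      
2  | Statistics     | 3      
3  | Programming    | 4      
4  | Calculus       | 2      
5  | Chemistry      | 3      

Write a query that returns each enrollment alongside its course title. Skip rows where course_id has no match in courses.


INNER JOIN keeps only enrollments rows whose course_id matches an id in courses. Walk through each enrollment:
  - enrollment 1 (Yara): course_id=NULL, no match -> dropped
  - enrollment 2 (Mia): course_id=4 -> matches Calculus
  - enrollment 3 (Dave): course_id=1 -> matches Linear Algebra
  - enrollment 4 (Frank): course_id=2 -> matches Statistics
  - enrollment 5 (Wendy): course_id=5 -> matches Chemistry
So 1 of 5 rows is dropped.

SQL:
SELECT a.student, b.title AS course
FROM enrollments a
INNER JOIN courses b ON a.course_id = b.id

Result:
student | course        
--------+---------------
Mia     | Calculus      
Dave    | Linear Algebra
Frank   | Statistics    
Wendy   | Chemistry     


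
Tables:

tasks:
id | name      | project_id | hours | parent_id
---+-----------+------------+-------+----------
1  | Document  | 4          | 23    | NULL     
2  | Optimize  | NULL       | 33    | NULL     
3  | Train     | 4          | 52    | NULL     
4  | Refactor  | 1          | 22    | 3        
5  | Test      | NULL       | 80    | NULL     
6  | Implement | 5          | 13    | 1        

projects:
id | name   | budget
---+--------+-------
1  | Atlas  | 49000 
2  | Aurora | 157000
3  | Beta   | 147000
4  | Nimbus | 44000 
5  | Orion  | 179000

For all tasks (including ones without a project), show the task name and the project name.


LEFT JOIN keeps every row from tasks (the left table); where project_id has no match in projects, the project columns become NULL. Walk through each task:
  - task 1 (Document): project_id=4 -> matches Nimbus
  - task 2 (Optimize): project_id=NULL, no match -> kept with NULL
  - task 3 (Train): project_id=4 -> matches Nimbus
  - task 4 (Refactor): project_id=1 -> matches Atlas
  - task 5 (Test): project_id=NULL, no match -> kept with NULL
  - task 6 (Implement): project_id=5 -> matches Orion
All 6 rows appear; 2 have NULL project.

SQL:
SELECT a.name, b.name AS project
FROM tasks a
LEFT JOIN projects b ON a.project_id = b.id

Result:
name      | project
----------+--------
Document  | Nimbus 
Optimize  | NULL   
Train     | Nimbus 
Refactor  | Atlas  
Test      | NULL   
Implement | Orion  


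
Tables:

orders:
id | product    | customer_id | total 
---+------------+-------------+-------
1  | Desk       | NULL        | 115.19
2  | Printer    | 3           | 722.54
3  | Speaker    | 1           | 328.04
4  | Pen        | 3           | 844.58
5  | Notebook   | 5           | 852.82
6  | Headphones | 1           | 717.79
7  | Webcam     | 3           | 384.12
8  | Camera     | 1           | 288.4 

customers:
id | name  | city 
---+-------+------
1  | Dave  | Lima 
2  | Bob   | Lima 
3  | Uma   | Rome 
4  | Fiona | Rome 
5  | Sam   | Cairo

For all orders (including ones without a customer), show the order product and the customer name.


LEFT JOIN keeps every row from orders (the left table); where customer_id has no match in customers, the customer columns become NULL. Walk through each order:
  - order 1 (Desk): customer_id=NULL, no match -> kept with NULL
  - order 2 (Printer): customer_id=3 -> matches Uma
  - order 3 (Speaker): customer_id=1 -> matches Dave
  - order 4 (Pen): customer_id=3 -> matches Uma
  - order 5 (Notebook): customer_id=5 -> matches Sam
  - order 6 (Headphones): customer_id=1 -> matches Dave
  - order 7 (Webcam): customer_id=3 -> matches Uma
  - order 8 (Camera): customer_id=1 -> matches Dave
All 8 rows appear; 1 has NULL customer.

SQL:
SELECT a.product, b.name AS customer
FROM orders a
LEFT JOIN customers b ON a.customer_id = b.id

Result:
product    | customer
-----------+---------
Desk       | NULL    
Printer    | Uma     
Speaker    | Dave    
Pen        | Uma     
Notebook   | Sam     
Headphones | Dave    
Webcam     | Uma     
Camera     | Dave    


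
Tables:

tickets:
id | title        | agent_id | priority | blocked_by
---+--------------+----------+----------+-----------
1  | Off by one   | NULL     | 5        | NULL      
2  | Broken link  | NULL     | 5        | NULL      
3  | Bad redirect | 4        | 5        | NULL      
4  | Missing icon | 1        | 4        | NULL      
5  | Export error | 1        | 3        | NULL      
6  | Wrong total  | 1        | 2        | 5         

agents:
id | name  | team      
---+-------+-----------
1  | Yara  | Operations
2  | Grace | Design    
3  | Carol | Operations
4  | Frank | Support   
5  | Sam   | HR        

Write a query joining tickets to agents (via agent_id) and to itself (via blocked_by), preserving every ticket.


Two LEFT JOINs from the same base table tickets: one to agents via agent_id, one to tickets itself via blocked_by. Both are LEFT so every ticket is preserved.
Match against agents:
  - ticket 1 (Off by one): agent_id=NULL, no match -> kept with NULL
  - ticket 2 (Broken link): agent_id=NULL, no match -> kept with NULL
  - ticket 3 (Bad redirect): agent_id=4 -> matches Frank
  - ticket 4 (Missing icon): agent_id=1 -> matches Yara
  - ticket 5 (Export error): agent_id=1 -> matches Yara
  - ticket 6 (Wrong total): agent_id=1 -> matches Yara
Match against tickets (self):
  - ticket 1 (Off by one): blocked_by=NULL -> NULL
  - ticket 2 (Broken link): blocked_by=NULL -> NULL
  - ticket 3 (Bad redirect): blocked_by=NULL -> NULL
  - ticket 4 (Missing icon): blocked_by=NULL -> NULL
  - ticket 5 (Export error): blocked_by=NULL -> NULL
  - ticket 6 (Wrong total): blocked_by=5 -> Export error

SQL:
SELECT a.title, b.name AS agent, c.title AS blocked_by
FROM tickets a
LEFT JOIN agents b ON a.agent_id = b.id
LEFT JOIN tickets c ON a.blocked_by = c.id

Result:
title        | agent | blocked_by  
-------------+-------+-------------
Off by one   | NULL  | NULL        
Broken link  | NULL  | NULL        
Bad redirect | Frank | NULL        
Missing icon | Yara  | NULL        
Export error | Yara  | NULL        
Wrong total  | Yara  | Export error


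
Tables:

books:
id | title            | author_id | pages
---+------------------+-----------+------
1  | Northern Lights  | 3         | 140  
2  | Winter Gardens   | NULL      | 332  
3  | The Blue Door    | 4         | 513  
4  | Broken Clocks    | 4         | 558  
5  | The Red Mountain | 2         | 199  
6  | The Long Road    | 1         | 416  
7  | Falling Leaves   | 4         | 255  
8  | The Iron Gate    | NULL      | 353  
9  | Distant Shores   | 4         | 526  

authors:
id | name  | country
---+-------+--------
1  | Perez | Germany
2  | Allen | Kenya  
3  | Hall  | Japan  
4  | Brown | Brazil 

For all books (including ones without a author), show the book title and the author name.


LEFT JOIN keeps every row from books (the left table); where author_id has no match in authors, the author columns become NULL. Walk through each book:
  - book 1 (Northern Lights): author_id=3 -> matches Hall
  - book 2 (Winter Gardens): author_id=NULL, no match -> kept with NULL
  - book 3 (The Blue Door): author_id=4 -> matches Brown
  - book 4 (Broken Clocks): author_id=4 -> matches Brown
  - book 5 (The Red Mountain): author_id=2 -> matches Allen
  - book 6 (The Long Road): author_id=1 -> matches Perez
  - book 7 (Falling Leaves): author_id=4 -> matches Brown
  - book 8 (The Iron Gate): author_id=NULL, no match -> kept with NULL
  - book 9 (Distant Shores): author_id=4 -> matches Brown
All 9 rows appear; 2 have NULL author.

SQL:
SELECT a.title, b.name AS author
FROM books a
LEFT JOIN authors b ON a.author_id = b.id

Result:
title            | author
-----------------+-------
Northern Lights  | Hall  
Winter Gardens   | NULL  
The Blue Door    | Brown 
Broken Clocks    | Brown 
The Red Mountain | Allen 
The Long Road    | Perez 
Falling Leaves   | Brown 
The Iron Gate    | NULL  
Distant Shores   | Brown 


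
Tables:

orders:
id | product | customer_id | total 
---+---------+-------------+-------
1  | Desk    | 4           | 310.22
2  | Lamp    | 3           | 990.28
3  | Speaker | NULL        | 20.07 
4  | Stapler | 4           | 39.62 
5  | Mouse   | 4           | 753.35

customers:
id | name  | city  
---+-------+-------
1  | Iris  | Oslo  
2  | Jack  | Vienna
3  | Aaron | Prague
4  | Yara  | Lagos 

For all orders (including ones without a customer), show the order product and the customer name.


LEFT JOIN keeps every row from orders (the left table); where customer_id has no match in customers, the customer columns become NULL. Walk through each order:
  - order 1 (Desk): customer_id=4 -> matches Yara
  - order 2 (Lamp): customer_id=3 -> matches Aaron
  - order 3 (Speaker): customer_id=NULL, no match -> kept with NULL
  - order 4 (Stapler): customer_id=4 -> matches Yara
  - order 5 (Mouse): customer_id=4 -> matches Yara
All 5 rows appear; 1 has NULL customer.

SQL:
SELECT a.product, b.name AS customer
FROM orders a
LEFT JOIN customers b ON a.customer_id = b.id

Result:
product | customer
--------+---------
Desk    | Yara    
Lamp    | Aaron   
Speaker | NULL    
Stapler | Yara    
Mouse   | Yara    
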